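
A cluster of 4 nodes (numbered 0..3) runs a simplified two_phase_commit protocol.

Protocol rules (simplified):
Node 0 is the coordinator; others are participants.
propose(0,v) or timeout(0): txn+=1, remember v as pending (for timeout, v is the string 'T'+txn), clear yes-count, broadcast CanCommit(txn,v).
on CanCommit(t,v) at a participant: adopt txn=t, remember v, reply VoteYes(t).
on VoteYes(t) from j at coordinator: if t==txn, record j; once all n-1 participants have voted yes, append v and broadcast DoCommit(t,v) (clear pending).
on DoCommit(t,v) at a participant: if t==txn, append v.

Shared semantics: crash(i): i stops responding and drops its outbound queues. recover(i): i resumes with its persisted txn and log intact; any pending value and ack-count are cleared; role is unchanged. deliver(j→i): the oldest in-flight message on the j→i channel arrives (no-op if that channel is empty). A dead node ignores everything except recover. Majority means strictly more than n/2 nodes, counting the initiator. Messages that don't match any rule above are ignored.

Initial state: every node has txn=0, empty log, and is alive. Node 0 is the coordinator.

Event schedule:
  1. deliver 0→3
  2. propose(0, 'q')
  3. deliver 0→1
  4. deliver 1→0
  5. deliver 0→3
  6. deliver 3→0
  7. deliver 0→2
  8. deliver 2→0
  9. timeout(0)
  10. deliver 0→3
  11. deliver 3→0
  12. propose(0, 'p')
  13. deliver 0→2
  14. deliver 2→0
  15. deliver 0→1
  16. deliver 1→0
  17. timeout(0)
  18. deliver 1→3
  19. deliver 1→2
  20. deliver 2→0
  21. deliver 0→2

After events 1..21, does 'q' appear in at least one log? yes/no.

yes

step 1 deliver 0→3: —
step 2 propose(0,'q'): 0={coor,t=1,log=-}
step 3 deliver 0→1: 1={part,t=1,log=-}
step 4 deliver 1→0: —
step 5 deliver 0→3: 3={part,t=1,log=-}
step 6 deliver 3→0: —
step 7 deliver 0→2: 2={part,t=1,log=-}
step 8 deliver 2→0: 0={coor,t=1,log=q}
step 9 timeout(0): 0={coor,t=2,log=q}
step 10 deliver 0→3: 3={part,t=1,log=q}
step 11 deliver 3→0: —
step 12 propose(0,'p'): 0={coor,t=3,log=q}
step 13 deliver 0→2: 2={part,t=1,log=q}
step 14 deliver 2→0: —
step 15 deliver 0→1: 1={part,t=1,log=q}
step 16 deliver 1→0: —
step 17 timeout(0): 0={coor,t=4,log=q}
step 18 deliver 1→3: —
step 19 deliver 1→2: —
step 20 deliver 2→0: —
step 21 deliver 0→2: 2={part,t=2,log=q}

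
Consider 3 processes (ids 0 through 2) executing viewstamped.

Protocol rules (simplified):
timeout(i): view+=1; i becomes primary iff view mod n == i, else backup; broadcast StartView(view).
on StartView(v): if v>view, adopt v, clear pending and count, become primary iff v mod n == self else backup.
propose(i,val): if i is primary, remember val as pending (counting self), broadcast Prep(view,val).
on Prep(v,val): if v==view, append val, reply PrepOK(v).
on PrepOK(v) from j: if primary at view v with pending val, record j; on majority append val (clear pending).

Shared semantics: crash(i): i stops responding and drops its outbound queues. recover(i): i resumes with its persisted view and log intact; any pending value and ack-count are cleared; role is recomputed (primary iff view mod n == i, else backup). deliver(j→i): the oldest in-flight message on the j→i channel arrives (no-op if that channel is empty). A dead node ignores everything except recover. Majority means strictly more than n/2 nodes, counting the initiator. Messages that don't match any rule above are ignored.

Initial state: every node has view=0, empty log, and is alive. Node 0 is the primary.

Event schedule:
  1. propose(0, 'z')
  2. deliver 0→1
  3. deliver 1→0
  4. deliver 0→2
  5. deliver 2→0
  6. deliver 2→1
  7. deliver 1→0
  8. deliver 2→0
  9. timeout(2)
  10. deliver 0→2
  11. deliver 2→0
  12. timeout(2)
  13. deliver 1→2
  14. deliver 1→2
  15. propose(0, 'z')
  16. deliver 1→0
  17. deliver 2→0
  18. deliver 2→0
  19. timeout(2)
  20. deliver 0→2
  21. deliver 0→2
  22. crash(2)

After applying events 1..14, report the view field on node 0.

e1 propose(0,'z'): ·
e2 deliver 0→1: 1[back,v=0,z]
e3 deliver 1→0: 0[prim,v=0,z]
e4 deliver 0→2: 2[back,v=0,z]
e5 deliver 2→0: ·
e6 deliver 2→1: ·
e7 deliver 1→0: ·
e8 deliver 2→0: ·
e9 timeout(2): 2[back,v=1,z]
e10 deliver 0→2: ·
e11 deliver 2→0: 0[back,v=1,z]
e12 timeout(2): 2[prim,v=2,z]
e13 deliver 1→2: ·
e14 deliver 1→2: ·

1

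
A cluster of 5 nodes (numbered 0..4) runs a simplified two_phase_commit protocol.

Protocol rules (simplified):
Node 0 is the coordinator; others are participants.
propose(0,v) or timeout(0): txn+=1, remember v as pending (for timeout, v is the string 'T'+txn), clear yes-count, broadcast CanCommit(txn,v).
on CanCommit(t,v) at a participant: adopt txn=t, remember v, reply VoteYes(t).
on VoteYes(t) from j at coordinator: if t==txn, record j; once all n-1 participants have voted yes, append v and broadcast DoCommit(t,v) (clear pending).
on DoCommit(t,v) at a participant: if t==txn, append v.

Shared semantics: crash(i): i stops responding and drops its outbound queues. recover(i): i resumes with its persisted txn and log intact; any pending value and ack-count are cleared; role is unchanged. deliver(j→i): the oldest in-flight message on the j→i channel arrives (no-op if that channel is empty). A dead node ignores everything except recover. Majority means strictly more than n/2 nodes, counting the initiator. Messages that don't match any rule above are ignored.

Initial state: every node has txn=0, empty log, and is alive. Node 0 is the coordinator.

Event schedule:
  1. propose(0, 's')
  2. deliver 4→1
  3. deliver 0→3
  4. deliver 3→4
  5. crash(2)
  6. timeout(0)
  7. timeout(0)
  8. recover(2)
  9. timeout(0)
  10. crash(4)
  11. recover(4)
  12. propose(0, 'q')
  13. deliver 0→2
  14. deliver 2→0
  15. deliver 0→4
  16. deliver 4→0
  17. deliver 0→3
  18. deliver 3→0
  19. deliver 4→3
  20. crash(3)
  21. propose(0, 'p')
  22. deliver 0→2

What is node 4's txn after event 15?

[1] propose(0,'s') → N0(coor t1 [-])
[2] deliver 4→1 → ∅
[3] deliver 0→3 → N3(part t1 [-])
[4] deliver 3→4 → ∅
[5] crash(2) → N2(✗part t0 [-])
[6] timeout(0) → N0(coor t2 [-])
[7] timeout(0) → N0(coor t3 [-])
[8] recover(2) → N2(part t0 [-])
[9] timeout(0) → N0(coor t4 [-])
[10] crash(4) → N4(✗part t0 [-])
[11] recover(4) → N4(part t0 [-])
[12] propose(0,'q') → N0(coor t5 [-])
[13] deliver 0→2 → N2(part t1 [-])
[14] deliver 2→0 → ∅
[15] deliver 0→4 → N4(part t1 [-])

1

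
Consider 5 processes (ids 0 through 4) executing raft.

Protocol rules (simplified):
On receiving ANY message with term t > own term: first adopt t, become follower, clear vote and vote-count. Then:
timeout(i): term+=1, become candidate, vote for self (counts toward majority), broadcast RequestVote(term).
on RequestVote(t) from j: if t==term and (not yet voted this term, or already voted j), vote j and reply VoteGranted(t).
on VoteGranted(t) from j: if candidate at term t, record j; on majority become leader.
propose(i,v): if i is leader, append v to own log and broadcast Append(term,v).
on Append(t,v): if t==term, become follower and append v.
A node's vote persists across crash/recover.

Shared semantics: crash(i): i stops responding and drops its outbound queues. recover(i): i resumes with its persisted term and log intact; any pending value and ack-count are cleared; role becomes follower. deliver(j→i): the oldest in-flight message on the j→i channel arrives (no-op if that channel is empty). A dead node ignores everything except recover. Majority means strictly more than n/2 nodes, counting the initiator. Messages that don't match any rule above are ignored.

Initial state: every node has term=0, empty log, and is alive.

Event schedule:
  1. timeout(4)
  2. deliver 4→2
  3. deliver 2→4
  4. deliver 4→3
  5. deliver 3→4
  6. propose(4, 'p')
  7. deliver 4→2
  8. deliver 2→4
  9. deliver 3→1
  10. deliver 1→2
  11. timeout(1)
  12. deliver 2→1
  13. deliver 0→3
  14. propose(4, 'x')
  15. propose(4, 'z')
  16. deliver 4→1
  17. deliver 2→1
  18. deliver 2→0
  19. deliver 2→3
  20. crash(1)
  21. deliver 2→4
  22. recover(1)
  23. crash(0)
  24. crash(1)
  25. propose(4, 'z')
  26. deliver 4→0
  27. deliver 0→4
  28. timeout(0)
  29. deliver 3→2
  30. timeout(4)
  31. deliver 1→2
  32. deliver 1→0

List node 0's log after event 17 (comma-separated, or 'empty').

after 1 — timeout(4): n4:cand/t1/[-]
after 2 — deliver 4→2: n2:foll/t1/[-]
after 3 — deliver 2→4: ·
after 4 — deliver 4→3: n3:foll/t1/[-]
after 5 — deliver 3→4: n4:lead/t1/[-]
after 6 — propose(4,'p'): n4:lead/t1/[p]
after 7 — deliver 4→2: n2:foll/t1/[p]
after 8 — deliver 2→4: ·
after 9 — deliver 3→1: ·
after 10 — deliver 1→2: ·
after 11 — timeout(1): n1:cand/t1/[-]
after 12 — deliver 2→1: ·
after 13 — deliver 0→3: ·
after 14 — propose(4,'x'): n4:lead/t1/[p,x]
after 15 — propose(4,'z'): n4:lead/t1/[p,x,z]
after 16 — deliver 4→1: ·
after 17 — deliver 2→1: ·

empty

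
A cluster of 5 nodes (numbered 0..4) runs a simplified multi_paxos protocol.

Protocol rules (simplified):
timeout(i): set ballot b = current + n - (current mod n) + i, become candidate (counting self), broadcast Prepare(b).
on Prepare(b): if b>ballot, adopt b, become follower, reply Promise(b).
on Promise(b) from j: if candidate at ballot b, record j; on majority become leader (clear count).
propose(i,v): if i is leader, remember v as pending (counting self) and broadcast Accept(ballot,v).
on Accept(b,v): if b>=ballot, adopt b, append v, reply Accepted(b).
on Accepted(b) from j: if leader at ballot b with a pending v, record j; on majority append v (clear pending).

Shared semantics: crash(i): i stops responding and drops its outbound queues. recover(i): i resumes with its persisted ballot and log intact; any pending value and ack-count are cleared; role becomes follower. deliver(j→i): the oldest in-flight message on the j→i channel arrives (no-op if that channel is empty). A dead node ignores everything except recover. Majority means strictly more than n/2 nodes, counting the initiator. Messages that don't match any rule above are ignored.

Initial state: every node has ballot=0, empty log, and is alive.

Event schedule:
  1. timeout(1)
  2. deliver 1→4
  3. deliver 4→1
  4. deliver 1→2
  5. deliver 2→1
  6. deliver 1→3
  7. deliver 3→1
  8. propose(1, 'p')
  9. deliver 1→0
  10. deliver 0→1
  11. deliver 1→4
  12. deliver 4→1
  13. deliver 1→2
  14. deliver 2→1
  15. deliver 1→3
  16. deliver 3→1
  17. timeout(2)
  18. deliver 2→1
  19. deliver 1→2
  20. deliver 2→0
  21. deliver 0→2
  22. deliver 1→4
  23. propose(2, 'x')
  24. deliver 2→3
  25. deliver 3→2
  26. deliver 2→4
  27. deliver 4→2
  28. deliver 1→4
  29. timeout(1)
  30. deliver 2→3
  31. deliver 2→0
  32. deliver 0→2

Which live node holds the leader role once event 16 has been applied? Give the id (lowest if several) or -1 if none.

1. timeout(1):  <1:cand b6 ->
2. deliver 1→4:  <4:foll b6 ->
3. deliver 4→1:  nop
4. deliver 1→2:  <2:foll b6 ->
5. deliver 2→1:  <1:lead b6 ->
6. deliver 1→3:  <3:foll b6 ->
7. deliver 3→1:  nop
8. propose(1,'p'):  nop
9. deliver 1→0:  <0:foll b6 ->
10. deliver 0→1:  nop
11. deliver 1→4:  <4:foll b6 p>
12. deliver 4→1:  nop
13. deliver 1→2:  <2:foll b6 p>
14. deliver 2→1:  <1:lead b6 p>
15. deliver 1→3:  <3:foll b6 p>
16. deliver 3→1:  nop

1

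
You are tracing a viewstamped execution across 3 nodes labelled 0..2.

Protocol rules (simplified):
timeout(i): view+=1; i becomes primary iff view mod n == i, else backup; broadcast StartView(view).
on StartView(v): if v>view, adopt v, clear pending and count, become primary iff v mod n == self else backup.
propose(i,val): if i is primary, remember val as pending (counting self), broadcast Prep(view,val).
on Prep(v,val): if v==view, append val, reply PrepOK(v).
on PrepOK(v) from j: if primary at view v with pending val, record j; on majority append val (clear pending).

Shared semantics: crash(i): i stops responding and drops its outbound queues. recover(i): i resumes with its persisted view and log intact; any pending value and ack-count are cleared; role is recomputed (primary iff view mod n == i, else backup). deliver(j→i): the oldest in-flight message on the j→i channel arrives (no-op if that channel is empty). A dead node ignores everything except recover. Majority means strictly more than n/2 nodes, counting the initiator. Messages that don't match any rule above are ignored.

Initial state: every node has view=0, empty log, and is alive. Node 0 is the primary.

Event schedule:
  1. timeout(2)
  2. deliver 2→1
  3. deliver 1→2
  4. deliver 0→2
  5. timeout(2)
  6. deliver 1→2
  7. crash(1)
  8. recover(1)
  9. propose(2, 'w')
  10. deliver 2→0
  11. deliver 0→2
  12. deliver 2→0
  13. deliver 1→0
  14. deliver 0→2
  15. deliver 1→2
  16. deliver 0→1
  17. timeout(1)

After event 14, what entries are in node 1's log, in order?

empty

step 1 timeout(2): 2={back,v=1,log=-}
step 2 deliver 2→1: 1={prim,v=1,log=-}
step 3 deliver 1→2: —
step 4 deliver 0→2: —
step 5 timeout(2): 2={prim,v=2,log=-}
step 6 deliver 1→2: —
step 7 crash(1): 1={✗prim,v=1,log=-}
step 8 recover(1): 1={prim,v=1,log=-}
step 9 propose(2,'w'): —
step 10 deliver 2→0: 0={back,v=1,log=-}
step 11 deliver 0→2: —
step 12 deliver 2→0: 0={back,v=2,log=-}
step 13 deliver 1→0: —
step 14 deliver 0→2: —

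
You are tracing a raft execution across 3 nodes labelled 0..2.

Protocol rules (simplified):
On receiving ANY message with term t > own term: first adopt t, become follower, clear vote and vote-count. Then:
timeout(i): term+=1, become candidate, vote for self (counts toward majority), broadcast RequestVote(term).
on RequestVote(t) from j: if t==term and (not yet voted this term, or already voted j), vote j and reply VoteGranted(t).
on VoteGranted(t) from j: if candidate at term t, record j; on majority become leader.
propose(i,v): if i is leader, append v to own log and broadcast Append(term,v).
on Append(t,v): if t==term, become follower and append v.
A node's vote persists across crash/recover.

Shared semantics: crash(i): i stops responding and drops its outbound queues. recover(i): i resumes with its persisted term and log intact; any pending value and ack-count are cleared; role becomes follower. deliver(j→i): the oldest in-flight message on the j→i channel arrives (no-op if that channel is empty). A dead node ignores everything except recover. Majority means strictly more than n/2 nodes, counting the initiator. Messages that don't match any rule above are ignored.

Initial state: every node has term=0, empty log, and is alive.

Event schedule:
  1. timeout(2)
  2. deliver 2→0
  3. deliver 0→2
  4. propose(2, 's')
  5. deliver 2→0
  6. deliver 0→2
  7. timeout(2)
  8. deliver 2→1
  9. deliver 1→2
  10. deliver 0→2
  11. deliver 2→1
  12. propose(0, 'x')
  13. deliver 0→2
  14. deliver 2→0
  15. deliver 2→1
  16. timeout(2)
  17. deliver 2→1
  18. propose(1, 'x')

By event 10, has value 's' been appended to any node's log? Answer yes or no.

step 1 timeout(2): 2={cand,t=1,log=-}
step 2 deliver 2→0: 0={foll,t=1,log=-}
step 3 deliver 0→2: 2={lead,t=1,log=-}
step 4 propose(2,'s'): 2={lead,t=1,log=s}
step 5 deliver 2→0: 0={foll,t=1,log=s}
step 6 deliver 0→2: —
step 7 timeout(2): 2={cand,t=2,log=s}
step 8 deliver 2→1: 1={foll,t=1,log=-}
step 9 deliver 1→2: —
step 10 deliver 0→2: —

yes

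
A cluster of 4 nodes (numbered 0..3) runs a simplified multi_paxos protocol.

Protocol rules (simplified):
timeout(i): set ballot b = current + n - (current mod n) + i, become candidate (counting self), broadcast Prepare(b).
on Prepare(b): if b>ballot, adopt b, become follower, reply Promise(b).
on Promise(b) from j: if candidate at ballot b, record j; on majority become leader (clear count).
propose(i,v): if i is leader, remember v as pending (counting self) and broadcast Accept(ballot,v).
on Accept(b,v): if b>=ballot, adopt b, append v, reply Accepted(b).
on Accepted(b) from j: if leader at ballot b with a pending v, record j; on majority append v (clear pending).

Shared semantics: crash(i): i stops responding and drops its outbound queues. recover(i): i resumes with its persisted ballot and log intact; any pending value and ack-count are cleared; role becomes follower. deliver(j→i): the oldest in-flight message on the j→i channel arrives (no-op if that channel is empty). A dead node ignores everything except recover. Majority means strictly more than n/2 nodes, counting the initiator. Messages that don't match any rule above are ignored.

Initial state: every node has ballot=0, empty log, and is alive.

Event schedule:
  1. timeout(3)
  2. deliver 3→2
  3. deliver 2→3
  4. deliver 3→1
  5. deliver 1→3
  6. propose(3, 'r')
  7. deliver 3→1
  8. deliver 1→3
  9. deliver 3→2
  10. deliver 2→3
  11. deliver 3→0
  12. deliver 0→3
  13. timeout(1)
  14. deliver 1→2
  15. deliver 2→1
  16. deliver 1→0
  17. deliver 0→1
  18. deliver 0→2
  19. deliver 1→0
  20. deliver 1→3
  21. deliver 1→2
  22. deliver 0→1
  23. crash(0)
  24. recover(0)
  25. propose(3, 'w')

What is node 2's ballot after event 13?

step 1 timeout(3): 3={cand,b=7,log=-}
step 2 deliver 3→2: 2={foll,b=7,log=-}
step 3 deliver 2→3: —
step 4 deliver 3→1: 1={foll,b=7,log=-}
step 5 deliver 1→3: 3={lead,b=7,log=-}
step 6 propose(3,'r'): —
step 7 deliver 3→1: 1={foll,b=7,log=r}
step 8 deliver 1→3: —
step 9 deliver 3→2: 2={foll,b=7,log=r}
step 10 deliver 2→3: 3={lead,b=7,log=r}
step 11 deliver 3→0: 0={foll,b=7,log=-}
step 12 deliver 0→3: —
step 13 timeout(1): 1={cand,b=9,log=r}

7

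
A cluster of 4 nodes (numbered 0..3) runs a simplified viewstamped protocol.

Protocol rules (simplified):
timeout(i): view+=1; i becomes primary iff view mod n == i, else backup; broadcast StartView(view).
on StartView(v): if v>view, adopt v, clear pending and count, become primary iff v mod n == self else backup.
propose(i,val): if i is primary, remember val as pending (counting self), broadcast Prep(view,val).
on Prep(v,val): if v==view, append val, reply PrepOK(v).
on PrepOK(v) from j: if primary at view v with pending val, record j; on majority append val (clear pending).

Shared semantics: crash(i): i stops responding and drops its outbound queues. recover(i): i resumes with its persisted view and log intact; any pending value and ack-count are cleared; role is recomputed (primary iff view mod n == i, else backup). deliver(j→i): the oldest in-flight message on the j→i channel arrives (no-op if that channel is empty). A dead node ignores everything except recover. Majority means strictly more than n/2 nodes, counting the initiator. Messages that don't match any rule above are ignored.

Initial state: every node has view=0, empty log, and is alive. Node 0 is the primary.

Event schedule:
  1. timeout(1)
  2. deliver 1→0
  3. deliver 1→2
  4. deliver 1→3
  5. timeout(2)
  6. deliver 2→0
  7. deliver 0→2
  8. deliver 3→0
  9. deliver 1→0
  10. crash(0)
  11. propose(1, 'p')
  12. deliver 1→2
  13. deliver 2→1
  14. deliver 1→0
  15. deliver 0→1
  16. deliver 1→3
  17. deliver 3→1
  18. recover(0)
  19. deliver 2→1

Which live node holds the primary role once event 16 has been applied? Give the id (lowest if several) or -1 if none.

step 1 timeout(1): 1={prim,v=1,log=-}
step 2 deliver 1→0: 0={back,v=1,log=-}
step 3 deliver 1→2: 2={back,v=1,log=-}
step 4 deliver 1→3: 3={back,v=1,log=-}
step 5 timeout(2): 2={prim,v=2,log=-}
step 6 deliver 2→0: 0={back,v=2,log=-}
step 7 deliver 0→2: —
step 8 deliver 3→0: —
step 9 deliver 1→0: —
step 10 crash(0): 0={✗back,v=2,log=-}
step 11 propose(1,'p'): —
step 12 deliver 1→2: —
step 13 deliver 2→1: 1={back,v=2,log=-}
step 14 deliver 1→0: —
step 15 deliver 0→1: —
step 16 deliver 1→3: 3={back,v=1,log=p}

2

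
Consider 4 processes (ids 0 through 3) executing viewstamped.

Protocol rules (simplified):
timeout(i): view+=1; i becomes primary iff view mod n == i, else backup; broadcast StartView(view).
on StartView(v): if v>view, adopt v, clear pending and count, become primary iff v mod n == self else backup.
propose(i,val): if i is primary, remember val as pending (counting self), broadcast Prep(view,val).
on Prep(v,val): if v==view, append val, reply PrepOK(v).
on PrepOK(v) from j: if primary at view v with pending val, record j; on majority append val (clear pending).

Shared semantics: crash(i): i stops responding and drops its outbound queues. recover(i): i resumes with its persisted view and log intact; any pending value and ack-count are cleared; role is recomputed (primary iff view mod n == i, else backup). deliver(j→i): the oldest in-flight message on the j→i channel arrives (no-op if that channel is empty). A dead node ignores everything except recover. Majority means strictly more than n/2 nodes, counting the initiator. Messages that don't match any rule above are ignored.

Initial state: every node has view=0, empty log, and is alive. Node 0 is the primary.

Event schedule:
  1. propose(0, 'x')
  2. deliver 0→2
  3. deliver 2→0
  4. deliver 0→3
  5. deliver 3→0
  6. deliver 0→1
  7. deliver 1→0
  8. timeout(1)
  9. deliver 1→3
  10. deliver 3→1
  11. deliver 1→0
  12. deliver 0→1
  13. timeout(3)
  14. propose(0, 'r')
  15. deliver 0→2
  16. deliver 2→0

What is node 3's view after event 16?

[1] propose(0,'x') → ∅
[2] deliver 0→2 → N2(back v0 [x])
[3] deliver 2→0 → ∅
[4] deliver 0→3 → N3(back v0 [x])
[5] deliver 3→0 → N0(prim v0 [x])
[6] deliver 0→1 → N1(back v0 [x])
[7] deliver 1→0 → ∅
[8] timeout(1) → N1(prim v1 [x])
[9] deliver 1→3 → N3(back v1 [x])
[10] deliver 3→1 → ∅
[11] deliver 1→0 → N0(back v1 [x])
[12] deliver 0→1 → ∅
[13] timeout(3) → N3(back v2 [x])
[14] propose(0,'r') → ∅
[15] deliver 0→2 → ∅
[16] deliver 2→0 → ∅

2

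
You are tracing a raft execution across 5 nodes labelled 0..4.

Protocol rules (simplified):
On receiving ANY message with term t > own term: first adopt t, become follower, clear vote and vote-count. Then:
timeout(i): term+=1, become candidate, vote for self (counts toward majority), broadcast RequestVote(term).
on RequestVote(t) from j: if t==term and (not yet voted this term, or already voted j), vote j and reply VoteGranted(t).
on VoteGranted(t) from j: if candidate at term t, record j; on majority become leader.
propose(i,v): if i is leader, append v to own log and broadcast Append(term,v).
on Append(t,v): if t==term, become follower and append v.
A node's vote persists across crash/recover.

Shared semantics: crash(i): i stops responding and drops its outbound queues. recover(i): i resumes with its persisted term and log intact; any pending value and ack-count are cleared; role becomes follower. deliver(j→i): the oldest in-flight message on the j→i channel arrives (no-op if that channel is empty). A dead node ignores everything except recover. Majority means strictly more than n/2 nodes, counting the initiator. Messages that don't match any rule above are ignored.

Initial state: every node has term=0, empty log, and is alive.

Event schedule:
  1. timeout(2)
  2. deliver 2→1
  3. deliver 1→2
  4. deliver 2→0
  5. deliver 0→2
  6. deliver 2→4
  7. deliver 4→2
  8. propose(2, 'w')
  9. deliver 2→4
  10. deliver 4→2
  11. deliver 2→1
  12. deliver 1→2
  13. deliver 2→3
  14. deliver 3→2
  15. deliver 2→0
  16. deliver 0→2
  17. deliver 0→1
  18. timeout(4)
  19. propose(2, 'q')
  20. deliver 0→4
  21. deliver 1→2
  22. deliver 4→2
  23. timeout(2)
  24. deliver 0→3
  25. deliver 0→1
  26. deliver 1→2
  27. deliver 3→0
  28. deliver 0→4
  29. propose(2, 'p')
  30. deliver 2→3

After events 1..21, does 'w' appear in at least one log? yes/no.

step 1 timeout(2): 2={cand,t=1,log=-}
step 2 deliver 2→1: 1={foll,t=1,log=-}
step 3 deliver 1→2: —
step 4 deliver 2→0: 0={foll,t=1,log=-}
step 5 deliver 0→2: 2={lead,t=1,log=-}
step 6 deliver 2→4: 4={foll,t=1,log=-}
step 7 deliver 4→2: —
step 8 propose(2,'w'): 2={lead,t=1,log=w}
step 9 deliver 2→4: 4={foll,t=1,log=w}
step 10 deliver 4→2: —
step 11 deliver 2→1: 1={foll,t=1,log=w}
step 12 deliver 1→2: —
step 13 deliver 2→3: 3={foll,t=1,log=-}
step 14 deliver 3→2: —
step 15 deliver 2→0: 0={foll,t=1,log=w}
step 16 deliver 0→2: —
step 17 deliver 0→1: —
step 18 timeout(4): 4={cand,t=2,log=w}
step 19 propose(2,'q'): 2={lead,t=1,log=w,q}
step 20 deliver 0→4: —
step 21 deliver 1→2: —

yes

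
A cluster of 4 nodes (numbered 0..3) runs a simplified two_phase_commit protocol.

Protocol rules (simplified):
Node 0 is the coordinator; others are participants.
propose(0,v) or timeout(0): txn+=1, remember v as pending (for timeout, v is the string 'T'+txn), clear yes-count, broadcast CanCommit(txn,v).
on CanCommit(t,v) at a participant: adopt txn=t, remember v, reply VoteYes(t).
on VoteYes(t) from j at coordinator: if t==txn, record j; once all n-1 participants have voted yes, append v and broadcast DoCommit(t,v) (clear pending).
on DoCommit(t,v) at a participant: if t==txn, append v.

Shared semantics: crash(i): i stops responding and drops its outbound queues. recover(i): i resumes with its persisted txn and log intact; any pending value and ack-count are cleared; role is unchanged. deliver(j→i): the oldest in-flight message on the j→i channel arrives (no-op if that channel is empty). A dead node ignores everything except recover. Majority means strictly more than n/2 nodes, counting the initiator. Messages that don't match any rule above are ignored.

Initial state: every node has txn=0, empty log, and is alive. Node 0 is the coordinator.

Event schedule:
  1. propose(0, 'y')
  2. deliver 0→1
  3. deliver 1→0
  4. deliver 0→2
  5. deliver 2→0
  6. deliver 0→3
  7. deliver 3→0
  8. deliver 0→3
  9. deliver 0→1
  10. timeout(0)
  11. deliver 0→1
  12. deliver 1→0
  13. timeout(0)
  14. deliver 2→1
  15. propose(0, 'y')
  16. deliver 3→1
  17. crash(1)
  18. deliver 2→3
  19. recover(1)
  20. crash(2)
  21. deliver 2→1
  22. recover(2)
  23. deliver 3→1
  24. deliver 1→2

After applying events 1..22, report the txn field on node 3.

step 1 propose(0,'y'): 0={coor,t=1,log=-}
step 2 deliver 0→1: 1={part,t=1,log=-}
step 3 deliver 1→0: —
step 4 deliver 0→2: 2={part,t=1,log=-}
step 5 deliver 2→0: —
step 6 deliver 0→3: 3={part,t=1,log=-}
step 7 deliver 3→0: 0={coor,t=1,log=y}
step 8 deliver 0→3: 3={part,t=1,log=y}
step 9 deliver 0→1: 1={part,t=1,log=y}
step 10 timeout(0): 0={coor,t=2,log=y}
step 11 deliver 0→1: 1={part,t=2,log=y}
step 12 deliver 1→0: —
step 13 timeout(0): 0={coor,t=3,log=y}
step 14 deliver 2→1: —
step 15 propose(0,'y'): 0={coor,t=4,log=y}
step 16 deliver 3→1: —
step 17 crash(1): 1={✗part,t=2,log=y}
step 18 deliver 2→3: —
step 19 recover(1): 1={part,t=2,log=y}
step 20 crash(2): 2={✗part,t=1,log=-}
step 21 deliver 2→1: —
step 22 recover(2): 2={part,t=1,log=-}

1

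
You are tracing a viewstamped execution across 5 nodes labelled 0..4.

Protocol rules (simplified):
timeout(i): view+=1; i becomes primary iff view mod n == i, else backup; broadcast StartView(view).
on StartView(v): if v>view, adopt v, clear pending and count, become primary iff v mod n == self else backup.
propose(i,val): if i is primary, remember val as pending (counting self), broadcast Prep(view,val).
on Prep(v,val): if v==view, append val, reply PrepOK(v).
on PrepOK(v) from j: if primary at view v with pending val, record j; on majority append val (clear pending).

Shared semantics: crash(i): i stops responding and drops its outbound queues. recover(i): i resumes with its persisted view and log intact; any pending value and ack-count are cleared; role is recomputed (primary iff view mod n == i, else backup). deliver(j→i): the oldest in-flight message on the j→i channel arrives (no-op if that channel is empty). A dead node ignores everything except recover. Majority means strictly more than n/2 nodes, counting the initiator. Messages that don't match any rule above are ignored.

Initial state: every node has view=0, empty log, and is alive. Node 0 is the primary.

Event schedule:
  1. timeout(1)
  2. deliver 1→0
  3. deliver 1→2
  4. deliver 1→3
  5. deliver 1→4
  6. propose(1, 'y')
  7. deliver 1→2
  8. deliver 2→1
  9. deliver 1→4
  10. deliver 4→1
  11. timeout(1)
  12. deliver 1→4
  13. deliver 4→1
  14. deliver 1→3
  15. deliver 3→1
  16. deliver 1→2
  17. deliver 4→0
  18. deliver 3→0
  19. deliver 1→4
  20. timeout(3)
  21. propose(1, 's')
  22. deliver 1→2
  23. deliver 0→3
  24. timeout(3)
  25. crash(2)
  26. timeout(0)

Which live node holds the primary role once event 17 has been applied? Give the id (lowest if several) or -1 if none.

1. timeout(1):  <1:prim v1 ->
2. deliver 1→0:  <0:back v1 ->
3. deliver 1→2:  <2:back v1 ->
4. deliver 1→3:  <3:back v1 ->
5. deliver 1→4:  <4:back v1 ->
6. propose(1,'y'):  nop
7. deliver 1→2:  <2:back v1 y>
8. deliver 2→1:  nop
9. deliver 1→4:  <4:back v1 y>
10. deliver 4→1:  <1:prim v1 y>
11. timeout(1):  <1:back v2 y>
12. deliver 1→4:  <4:back v2 y>
13. deliver 4→1:  nop
14. deliver 1→3:  <3:back v1 y>
15. deliver 3→1:  nop
16. deliver 1→2:  <2:prim v2 y>
17. deliver 4→0:  nop

2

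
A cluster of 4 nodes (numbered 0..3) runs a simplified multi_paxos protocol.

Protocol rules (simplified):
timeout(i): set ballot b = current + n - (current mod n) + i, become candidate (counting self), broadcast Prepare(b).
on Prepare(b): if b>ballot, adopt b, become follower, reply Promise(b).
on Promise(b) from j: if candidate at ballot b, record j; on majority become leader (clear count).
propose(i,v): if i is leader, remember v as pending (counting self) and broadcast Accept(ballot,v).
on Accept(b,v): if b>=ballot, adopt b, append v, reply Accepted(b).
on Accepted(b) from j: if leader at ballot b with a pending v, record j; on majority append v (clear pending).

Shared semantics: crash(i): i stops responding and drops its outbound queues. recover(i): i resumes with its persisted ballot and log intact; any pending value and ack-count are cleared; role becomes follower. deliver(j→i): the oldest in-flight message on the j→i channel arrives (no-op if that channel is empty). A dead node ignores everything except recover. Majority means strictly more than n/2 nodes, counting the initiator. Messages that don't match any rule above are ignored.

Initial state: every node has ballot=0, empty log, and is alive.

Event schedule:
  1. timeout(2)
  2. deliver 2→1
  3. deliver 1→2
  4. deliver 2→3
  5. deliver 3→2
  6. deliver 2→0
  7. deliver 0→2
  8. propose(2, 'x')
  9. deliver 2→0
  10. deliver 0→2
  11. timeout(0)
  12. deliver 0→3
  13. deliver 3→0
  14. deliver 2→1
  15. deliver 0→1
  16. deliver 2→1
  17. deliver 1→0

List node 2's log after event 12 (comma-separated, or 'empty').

[1] timeout(2) → N2(cand b6 [-])
[2] deliver 2→1 → N1(foll b6 [-])
[3] deliver 1→2 → ∅
[4] deliver 2→3 → N3(foll b6 [-])
[5] deliver 3→2 → N2(lead b6 [-])
[6] deliver 2→0 → N0(foll b6 [-])
[7] deliver 0→2 → ∅
[8] propose(2,'x') → ∅
[9] deliver 2→0 → N0(foll b6 [x])
[10] deliver 0→2 → ∅
[11] timeout(0) → N0(cand b8 [x])
[12] deliver 0→3 → N3(foll b8 [-])

empty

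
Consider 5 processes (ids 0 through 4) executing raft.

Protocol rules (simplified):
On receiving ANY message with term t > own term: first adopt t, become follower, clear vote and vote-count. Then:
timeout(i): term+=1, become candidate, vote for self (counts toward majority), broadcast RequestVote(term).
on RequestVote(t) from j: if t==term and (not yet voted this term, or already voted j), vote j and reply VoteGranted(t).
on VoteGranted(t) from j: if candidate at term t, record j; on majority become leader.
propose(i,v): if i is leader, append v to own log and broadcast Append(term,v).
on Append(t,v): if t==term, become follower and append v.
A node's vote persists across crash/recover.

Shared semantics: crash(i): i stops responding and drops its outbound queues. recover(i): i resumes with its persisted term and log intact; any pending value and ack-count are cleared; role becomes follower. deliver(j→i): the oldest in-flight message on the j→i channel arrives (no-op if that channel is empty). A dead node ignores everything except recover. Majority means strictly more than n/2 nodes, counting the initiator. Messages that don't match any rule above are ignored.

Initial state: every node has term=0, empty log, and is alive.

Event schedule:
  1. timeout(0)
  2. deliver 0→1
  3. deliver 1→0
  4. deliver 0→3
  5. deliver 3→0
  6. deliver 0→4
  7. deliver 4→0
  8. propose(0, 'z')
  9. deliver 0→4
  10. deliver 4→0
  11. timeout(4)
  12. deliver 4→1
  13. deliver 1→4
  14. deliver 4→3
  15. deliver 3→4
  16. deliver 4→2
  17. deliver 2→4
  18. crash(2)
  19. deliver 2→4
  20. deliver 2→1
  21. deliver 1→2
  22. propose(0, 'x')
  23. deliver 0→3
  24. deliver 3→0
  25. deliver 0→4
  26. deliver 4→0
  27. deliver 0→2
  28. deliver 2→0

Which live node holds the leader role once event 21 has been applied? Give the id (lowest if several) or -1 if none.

e1 timeout(0): 0[cand,t=1,-]
e2 deliver 0→1: 1[foll,t=1,-]
e3 deliver 1→0: ·
e4 deliver 0→3: 3[foll,t=1,-]
e5 deliver 3→0: 0[lead,t=1,-]
e6 deliver 0→4: 4[foll,t=1,-]
e7 deliver 4→0: ·
e8 propose(0,'z'): 0[lead,t=1,z]
e9 deliver 0→4: 4[foll,t=1,z]
e10 deliver 4→0: ·
e11 timeout(4): 4[cand,t=2,z]
e12 deliver 4→1: 1[foll,t=2,-]
e13 deliver 1→4: ·
e14 deliver 4→3: 3[foll,t=2,-]
e15 deliver 3→4: 4[lead,t=2,z]
e16 deliver 4→2: 2[foll,t=2,-]
e17 deliver 2→4: ·
e18 crash(2): 2[✗foll,t=2,-]
e19 deliver 2→4: ·
e20 deliver 2→1: ·
e21 deliver 1→2: ·

0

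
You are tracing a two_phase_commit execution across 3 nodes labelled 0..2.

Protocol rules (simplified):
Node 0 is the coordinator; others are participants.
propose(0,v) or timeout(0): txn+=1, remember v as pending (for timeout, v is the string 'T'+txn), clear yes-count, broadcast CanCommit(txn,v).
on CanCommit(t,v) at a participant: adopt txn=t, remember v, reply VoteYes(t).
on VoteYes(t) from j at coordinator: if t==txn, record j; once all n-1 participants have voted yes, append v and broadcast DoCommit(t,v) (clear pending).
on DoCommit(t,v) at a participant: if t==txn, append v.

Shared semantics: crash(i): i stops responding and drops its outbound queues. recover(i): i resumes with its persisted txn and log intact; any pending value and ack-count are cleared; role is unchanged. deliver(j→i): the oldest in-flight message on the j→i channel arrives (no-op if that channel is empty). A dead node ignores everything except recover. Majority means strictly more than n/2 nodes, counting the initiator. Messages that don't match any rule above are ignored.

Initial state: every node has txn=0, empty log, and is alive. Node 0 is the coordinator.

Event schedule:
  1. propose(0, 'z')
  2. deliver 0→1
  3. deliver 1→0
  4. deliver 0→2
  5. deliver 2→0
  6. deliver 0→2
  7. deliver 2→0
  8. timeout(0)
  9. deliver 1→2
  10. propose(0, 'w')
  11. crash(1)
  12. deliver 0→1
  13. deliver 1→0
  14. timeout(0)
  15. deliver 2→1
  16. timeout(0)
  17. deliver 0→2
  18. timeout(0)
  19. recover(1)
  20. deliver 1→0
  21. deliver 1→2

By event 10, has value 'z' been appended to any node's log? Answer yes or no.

yes

1. propose(0,'z'):  <0:coor t1 ->
2. deliver 0→1:  <1:part t1 ->
3. deliver 1→0:  nop
4. deliver 0→2:  <2:part t1 ->
5. deliver 2→0:  <0:coor t1 z>
6. deliver 0→2:  <2:part t1 z>
7. deliver 2→0:  nop
8. timeout(0):  <0:coor t2 z>
9. deliver 1→2:  nop
10. propose(0,'w'):  <0:coor t3 z>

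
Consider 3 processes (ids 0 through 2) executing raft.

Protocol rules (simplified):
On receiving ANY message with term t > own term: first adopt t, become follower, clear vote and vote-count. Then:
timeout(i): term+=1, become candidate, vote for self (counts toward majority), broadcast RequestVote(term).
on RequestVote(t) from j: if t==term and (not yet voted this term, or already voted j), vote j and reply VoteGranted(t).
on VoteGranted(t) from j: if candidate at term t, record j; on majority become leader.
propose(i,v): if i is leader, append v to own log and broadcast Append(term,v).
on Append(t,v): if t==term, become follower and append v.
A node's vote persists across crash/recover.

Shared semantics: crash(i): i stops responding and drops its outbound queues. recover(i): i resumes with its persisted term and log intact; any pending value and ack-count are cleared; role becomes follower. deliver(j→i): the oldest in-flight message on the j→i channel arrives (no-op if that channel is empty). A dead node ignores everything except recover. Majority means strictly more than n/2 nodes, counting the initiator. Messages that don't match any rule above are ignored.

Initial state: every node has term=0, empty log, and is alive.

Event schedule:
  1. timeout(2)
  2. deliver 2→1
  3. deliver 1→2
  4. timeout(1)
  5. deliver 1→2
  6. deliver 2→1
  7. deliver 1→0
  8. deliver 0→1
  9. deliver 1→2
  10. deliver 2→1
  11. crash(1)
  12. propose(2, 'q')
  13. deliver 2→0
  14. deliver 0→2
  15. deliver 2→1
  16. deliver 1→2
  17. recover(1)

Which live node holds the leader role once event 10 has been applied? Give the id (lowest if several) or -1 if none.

1

[1] timeout(2) → N2(cand t1 [-])
[2] deliver 2→1 → N1(foll t1 [-])
[3] deliver 1→2 → N2(lead t1 [-])
[4] timeout(1) → N1(cand t2 [-])
[5] deliver 1→2 → N2(foll t2 [-])
[6] deliver 2→1 → N1(lead t2 [-])
[7] deliver 1→0 → N0(foll t2 [-])
[8] deliver 0→1 → ∅
[9] deliver 1→2 → ∅
[10] deliver 2→1 → ∅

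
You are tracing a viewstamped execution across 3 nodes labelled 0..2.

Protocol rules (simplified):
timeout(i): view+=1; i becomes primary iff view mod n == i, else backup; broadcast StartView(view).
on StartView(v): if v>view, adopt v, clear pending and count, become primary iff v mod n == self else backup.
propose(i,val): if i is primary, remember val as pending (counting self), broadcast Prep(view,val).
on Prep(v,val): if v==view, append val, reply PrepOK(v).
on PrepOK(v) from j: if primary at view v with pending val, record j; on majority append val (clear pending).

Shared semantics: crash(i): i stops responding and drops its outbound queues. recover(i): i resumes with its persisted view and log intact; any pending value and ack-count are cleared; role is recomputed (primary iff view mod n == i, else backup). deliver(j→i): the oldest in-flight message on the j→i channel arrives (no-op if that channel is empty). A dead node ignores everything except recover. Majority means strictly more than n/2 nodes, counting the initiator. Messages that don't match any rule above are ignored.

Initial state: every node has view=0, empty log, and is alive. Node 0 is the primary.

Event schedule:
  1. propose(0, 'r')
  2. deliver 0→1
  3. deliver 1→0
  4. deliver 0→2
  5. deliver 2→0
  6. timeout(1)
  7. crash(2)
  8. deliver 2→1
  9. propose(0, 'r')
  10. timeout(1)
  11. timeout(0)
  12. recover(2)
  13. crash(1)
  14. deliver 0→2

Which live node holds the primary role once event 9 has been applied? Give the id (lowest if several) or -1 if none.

e1 propose(0,'r'): ·
e2 deliver 0→1: 1[back,v=0,r]
e3 deliver 1→0: 0[prim,v=0,r]
e4 deliver 0→2: 2[back,v=0,r]
e5 deliver 2→0: ·
e6 timeout(1): 1[prim,v=1,r]
e7 crash(2): 2[✗back,v=0,r]
e8 deliver 2→1: ·
e9 propose(0,'r'): ·

0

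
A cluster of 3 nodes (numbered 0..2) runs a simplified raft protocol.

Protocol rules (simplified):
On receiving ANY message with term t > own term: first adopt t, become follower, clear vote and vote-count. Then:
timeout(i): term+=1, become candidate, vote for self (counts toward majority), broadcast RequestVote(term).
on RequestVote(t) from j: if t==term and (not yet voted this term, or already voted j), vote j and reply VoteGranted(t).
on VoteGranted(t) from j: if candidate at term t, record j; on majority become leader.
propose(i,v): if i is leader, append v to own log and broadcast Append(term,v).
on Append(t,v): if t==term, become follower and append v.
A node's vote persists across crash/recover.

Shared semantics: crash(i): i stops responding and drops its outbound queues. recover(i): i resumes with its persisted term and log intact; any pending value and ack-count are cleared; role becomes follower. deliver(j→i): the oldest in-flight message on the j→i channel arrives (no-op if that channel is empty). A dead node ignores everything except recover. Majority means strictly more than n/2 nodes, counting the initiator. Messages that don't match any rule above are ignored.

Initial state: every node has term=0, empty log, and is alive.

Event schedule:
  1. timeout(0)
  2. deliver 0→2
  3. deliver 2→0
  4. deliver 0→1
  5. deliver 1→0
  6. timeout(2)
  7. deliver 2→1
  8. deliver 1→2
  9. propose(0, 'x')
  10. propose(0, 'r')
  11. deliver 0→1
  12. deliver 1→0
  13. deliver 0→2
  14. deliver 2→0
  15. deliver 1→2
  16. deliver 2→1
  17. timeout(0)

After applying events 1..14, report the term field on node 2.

1. timeout(0):  <0:cand t1 ->
2. deliver 0→2:  <2:foll t1 ->
3. deliver 2→0:  <0:lead t1 ->
4. deliver 0→1:  <1:foll t1 ->
5. deliver 1→0:  nop
6. timeout(2):  <2:cand t2 ->
7. deliver 2→1:  <1:foll t2 ->
8. deliver 1→2:  <2:lead t2 ->
9. propose(0,'x'):  <0:lead t1 x>
10. propose(0,'r'):  <0:lead t1 x,r>
11. deliver 0→1:  nop
12. deliver 1→0:  nop
13. deliver 0→2:  nop
14. deliver 2→0:  <0:foll t2 x,r>

2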